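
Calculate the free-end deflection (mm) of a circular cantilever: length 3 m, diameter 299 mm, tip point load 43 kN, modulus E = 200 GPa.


I = pi * d^4 / 64 = pi * 299^4 / 64 = 392332830.95 mm^4
L = 3000.0 mm, P = 43000.0 N, E = 200000.0 MPa
delta = P * L^3 / (3 * E * I)
= 43000.0 * 3000.0^3 / (3 * 200000.0 * 392332830.95)
= 4.932 mm

4.932 mm


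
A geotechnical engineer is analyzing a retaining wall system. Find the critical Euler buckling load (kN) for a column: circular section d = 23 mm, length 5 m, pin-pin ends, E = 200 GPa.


I = pi * d^4 / 64 = 13736.66 mm^4
L = 5000.0 mm
P_cr = pi^2 * E * I / L^2
= 9.8696 * 200000.0 * 13736.66 / 5000.0^2
= 1084.6 N = 1.0846 kN

1.0846 kN


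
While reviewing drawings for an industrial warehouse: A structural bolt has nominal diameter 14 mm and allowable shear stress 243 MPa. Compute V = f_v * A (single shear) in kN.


A = pi * d^2 / 4 = pi * 14^2 / 4 = 153.938 mm^2
V = f_v * A / 1000 = 243 * 153.938 / 1000
= 37.4069 kN

37.4069 kN


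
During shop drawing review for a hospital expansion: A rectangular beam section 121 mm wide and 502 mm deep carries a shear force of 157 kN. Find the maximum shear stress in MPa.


A = b * h = 121 * 502 = 60742 mm^2
V = 157 kN = 157000.0 N
tau_max = 1.5 * V / A = 1.5 * 157000.0 / 60742
= 3.8771 MPa

3.8771 MPa


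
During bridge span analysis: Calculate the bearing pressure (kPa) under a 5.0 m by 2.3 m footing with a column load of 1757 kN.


A = 5.0 * 2.3 = 11.5 m^2
q = P / A = 1757 / 11.5
= 152.7826 kPa

152.7826 kPa


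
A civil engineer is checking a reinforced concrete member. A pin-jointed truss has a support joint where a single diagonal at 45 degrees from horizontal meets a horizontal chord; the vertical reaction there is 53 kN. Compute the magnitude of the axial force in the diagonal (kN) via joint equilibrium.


At the joint, only the diagonal has a vertical component, so vertical equilibrium gives:
F * sin(45) = 53
F = 53 / sin(45)
= 53 / 0.707107
= 74.95 kN

74.95 kN


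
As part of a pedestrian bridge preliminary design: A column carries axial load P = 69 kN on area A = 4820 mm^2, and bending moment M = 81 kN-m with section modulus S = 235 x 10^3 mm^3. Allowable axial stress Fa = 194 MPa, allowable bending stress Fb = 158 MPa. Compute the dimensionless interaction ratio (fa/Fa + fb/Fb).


f_a = P / A = 69000.0 / 4820 = 14.3154 MPa
f_b = M / S = 81000000.0 / 235000.0 = 344.6809 MPa
Ratio = f_a / Fa + f_b / Fb
= 14.3154 / 194 + 344.6809 / 158
= 2.2553 (dimensionless)

2.2553 (dimensionless)


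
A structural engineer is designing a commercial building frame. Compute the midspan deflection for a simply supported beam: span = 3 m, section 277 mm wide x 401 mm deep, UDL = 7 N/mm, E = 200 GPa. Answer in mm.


I = 277 * 401^3 / 12 = 1488441056.42 mm^4
L = 3000.0 mm, w = 7 N/mm, E = 200000.0 MPa
delta = 5 * w * L^4 / (384 * E * I)
= 5 * 7 * 3000.0^4 / (384 * 200000.0 * 1488441056.42)
= 0.0248 mm

0.0248 mm


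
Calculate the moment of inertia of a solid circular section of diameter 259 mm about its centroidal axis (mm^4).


r = d / 2 = 259 / 2 = 129.5 mm
I = pi * r^4 / 4 = pi * 129.5^4 / 4
= 220886388.76 mm^4

220886388.76 mm^4


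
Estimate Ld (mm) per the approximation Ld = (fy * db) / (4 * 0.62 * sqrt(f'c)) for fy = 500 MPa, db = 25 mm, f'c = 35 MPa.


Ld = (fy * db) / (4 * 0.62 * sqrt(f'c))
= (500 * 25) / (4 * 0.62 * sqrt(35))
= 12500 / 14.6719
= 851.97 mm

851.97 mm


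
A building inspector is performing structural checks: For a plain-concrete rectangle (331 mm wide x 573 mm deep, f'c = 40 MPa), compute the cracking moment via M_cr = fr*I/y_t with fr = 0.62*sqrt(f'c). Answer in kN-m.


fr = 0.62 * sqrt(40) = 0.62 * 6.3246 = 3.9212 MPa
I = 331 * 573^3 / 12 = 5189321927.25 mm^4
y_t = 286.5 mm
M_cr = fr * I / y_t = 3.9212 * 5189321927.25 / 286.5 N-mm
= 71.0244 kN-m

71.0244 kN-m


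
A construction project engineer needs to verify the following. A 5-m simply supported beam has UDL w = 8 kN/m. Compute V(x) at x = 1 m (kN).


R_A = w * L / 2 = 8 * 5 / 2 = 20.0 kN
V(x) = R_A - w * x = 20.0 - 8 * 1
= 12.0 kN

12.0 kN


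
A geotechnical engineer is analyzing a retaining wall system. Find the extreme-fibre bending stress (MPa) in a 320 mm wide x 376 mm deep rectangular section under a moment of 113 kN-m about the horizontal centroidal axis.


I = b * h^3 / 12 = 320 * 376^3 / 12 = 1417530026.67 mm^4
y = h / 2 = 376 / 2 = 188.0 mm
M = 113 kN-m = 113000000.0 N-mm
sigma = M * y / I = 113000000.0 * 188.0 / 1417530026.67
= 14.99 MPa

14.99 MPa


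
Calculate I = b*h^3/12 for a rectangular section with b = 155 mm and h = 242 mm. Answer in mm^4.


I = b * h^3 / 12
= 155 * 242^3 / 12
= 155 * 14172488 / 12
= 183061303.33 mm^4

183061303.33 mm^4


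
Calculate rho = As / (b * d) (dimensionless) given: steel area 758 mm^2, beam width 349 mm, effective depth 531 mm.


rho = As / (b * d)
= 758 / (349 * 531)
= 758 / 185319
= 0.00409 (dimensionless)

0.00409 (dimensionless)


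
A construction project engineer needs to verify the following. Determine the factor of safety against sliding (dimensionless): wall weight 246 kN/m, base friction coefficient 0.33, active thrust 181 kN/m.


Resisting force = mu * W = 0.33 * 246 = 81.18 kN/m
FOS = Resisting / Driving = 81.18 / 181
= 0.4485 (dimensionless)

0.4485 (dimensionless)


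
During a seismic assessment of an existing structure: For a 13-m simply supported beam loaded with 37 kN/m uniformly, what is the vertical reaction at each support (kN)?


Total load = w * L = 37 * 13 = 481 kN
By symmetry, each reaction R = total / 2 = 481 / 2 = 240.5 kN

240.5 kN


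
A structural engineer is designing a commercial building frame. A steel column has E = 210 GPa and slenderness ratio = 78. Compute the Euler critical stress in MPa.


sigma_cr = pi^2 * E / lambda^2
= 9.8696 * 210000.0 / 78^2
= 9.8696 * 210000.0 / 6084
= 340.6668 MPa

340.6668 MPa


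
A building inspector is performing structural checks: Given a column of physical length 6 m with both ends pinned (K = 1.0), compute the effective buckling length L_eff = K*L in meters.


L_eff = K * L
= 1.0 * 6
= 6.0 m

6.0 m


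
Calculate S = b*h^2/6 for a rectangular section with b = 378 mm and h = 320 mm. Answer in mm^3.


S = b * h^2 / 6
= 378 * 320^2 / 6
= 378 * 102400 / 6
= 6451200.0 mm^3

6451200.0 mm^3


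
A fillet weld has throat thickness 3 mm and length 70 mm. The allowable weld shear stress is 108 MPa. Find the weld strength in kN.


Strength = throat * length * allowable stress
= 3 * 70 * 108 N
= 22680 N
= 22.68 kN

22.68 kN


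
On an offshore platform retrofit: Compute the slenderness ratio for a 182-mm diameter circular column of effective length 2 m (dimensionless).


Radius of gyration r = d / 4 = 182 / 4 = 45.5 mm
L_eff = 2000.0 mm
Slenderness ratio = L / r = 2000.0 / 45.5 = 43.96 (dimensionless)

43.96 (dimensionless)


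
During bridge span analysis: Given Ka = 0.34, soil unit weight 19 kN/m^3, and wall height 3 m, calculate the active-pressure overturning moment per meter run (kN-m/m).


Pa = 0.5 * Ka * gamma * H^2
= 0.5 * 0.34 * 19 * 3^2
= 29.07 kN/m
Arm = H / 3 = 3 / 3 = 1.0 m
Mo = Pa * arm = Pa * H / 3 = 29.07 * 3 / 3 = 29.07 kN-m/m

29.07 kN-m/m


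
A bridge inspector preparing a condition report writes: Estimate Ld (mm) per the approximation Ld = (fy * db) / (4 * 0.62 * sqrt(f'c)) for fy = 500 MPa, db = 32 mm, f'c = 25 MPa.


Ld = (fy * db) / (4 * 0.62 * sqrt(f'c))
= (500 * 32) / (4 * 0.62 * sqrt(25))
= 16000 / 12.4
= 1290.32 mm

1290.32 mm


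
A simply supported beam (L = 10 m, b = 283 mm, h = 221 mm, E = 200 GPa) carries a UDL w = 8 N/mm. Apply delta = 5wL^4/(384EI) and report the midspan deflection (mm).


I = 283 * 221^3 / 12 = 254555221.92 mm^4
L = 10000.0 mm, w = 8 N/mm, E = 200000.0 MPa
delta = 5 * w * L^4 / (384 * E * I)
= 5 * 8 * 10000.0^4 / (384 * 200000.0 * 254555221.92)
= 20.4605 mm

20.4605 mm


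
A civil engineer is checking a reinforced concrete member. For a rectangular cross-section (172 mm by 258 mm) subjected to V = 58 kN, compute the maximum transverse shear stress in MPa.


A = b * h = 172 * 258 = 44376 mm^2
V = 58 kN = 58000.0 N
tau_max = 1.5 * V / A = 1.5 * 58000.0 / 44376
= 1.9605 MPa

1.9605 MPa


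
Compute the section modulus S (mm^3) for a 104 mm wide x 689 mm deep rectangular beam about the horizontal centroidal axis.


S = b * h^2 / 6
= 104 * 689^2 / 6
= 104 * 474721 / 6
= 8228497.33 mm^3

8228497.33 mm^3


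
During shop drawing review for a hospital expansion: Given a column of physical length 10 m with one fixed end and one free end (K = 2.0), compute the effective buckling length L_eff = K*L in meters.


L_eff = K * L
= 2.0 * 10
= 20.0 m

20.0 m


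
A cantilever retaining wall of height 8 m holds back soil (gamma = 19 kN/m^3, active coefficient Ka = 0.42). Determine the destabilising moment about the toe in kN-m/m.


Pa = 0.5 * Ka * gamma * H^2
= 0.5 * 0.42 * 19 * 8^2
= 255.36 kN/m
Arm = H / 3 = 8 / 3 = 2.6667 m
Mo = Pa * arm = Pa * H / 3 = 255.36 * 8 / 3 = 680.96 kN-m/m

680.96 kN-m/m


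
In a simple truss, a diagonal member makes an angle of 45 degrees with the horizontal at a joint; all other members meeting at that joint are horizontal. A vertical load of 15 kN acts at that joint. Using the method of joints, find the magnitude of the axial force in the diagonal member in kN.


At the joint, only the diagonal has a vertical component, so vertical equilibrium gives:
F * sin(45) = 15
F = 15 / sin(45)
= 15 / 0.707107
= 21.21 kN

21.21 kN


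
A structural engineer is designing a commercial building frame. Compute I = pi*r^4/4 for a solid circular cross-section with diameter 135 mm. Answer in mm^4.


r = d / 2 = 135 / 2 = 67.5 mm
I = pi * r^4 / 4 = pi * 67.5^4 / 4
= 16304405.68 mm^4

16304405.68 mm^4


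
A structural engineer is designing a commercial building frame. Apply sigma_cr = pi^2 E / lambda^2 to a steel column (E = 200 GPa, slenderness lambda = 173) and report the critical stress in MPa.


sigma_cr = pi^2 * E / lambda^2
= 9.8696 * 200000.0 / 173^2
= 9.8696 * 200000.0 / 29929
= 65.9535 MPa

65.9535 MPa


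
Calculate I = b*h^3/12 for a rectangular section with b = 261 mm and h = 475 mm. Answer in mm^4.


I = b * h^3 / 12
= 261 * 475^3 / 12
= 261 * 107171875 / 12
= 2330988281.25 mm^4

2330988281.25 mm^4


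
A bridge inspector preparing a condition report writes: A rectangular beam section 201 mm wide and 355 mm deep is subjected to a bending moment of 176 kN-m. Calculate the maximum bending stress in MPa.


I = b * h^3 / 12 = 201 * 355^3 / 12 = 749376156.25 mm^4
y = h / 2 = 355 / 2 = 177.5 mm
M = 176 kN-m = 176000000.0 N-mm
sigma = M * y / I = 176000000.0 * 177.5 / 749376156.25
= 41.69 MPa

41.69 MPa


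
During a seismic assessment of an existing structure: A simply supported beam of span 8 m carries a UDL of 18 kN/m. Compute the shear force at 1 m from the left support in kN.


R_A = w * L / 2 = 18 * 8 / 2 = 72.0 kN
V(x) = R_A - w * x = 72.0 - 18 * 1
= 54.0 kN

54.0 kN


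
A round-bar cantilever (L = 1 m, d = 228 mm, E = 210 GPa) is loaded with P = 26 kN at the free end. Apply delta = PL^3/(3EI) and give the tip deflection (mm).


I = pi * d^4 / 64 = pi * 228^4 / 64 = 132650620.77 mm^4
L = 1000.0 mm, P = 26000.0 N, E = 210000.0 MPa
delta = P * L^3 / (3 * E * I)
= 26000.0 * 1000.0^3 / (3 * 210000.0 * 132650620.77)
= 0.3111 mm

0.3111 mm


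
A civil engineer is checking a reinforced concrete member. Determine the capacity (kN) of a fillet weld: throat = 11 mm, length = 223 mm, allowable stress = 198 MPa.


Strength = throat * length * allowable stress
= 11 * 223 * 198 N
= 485694 N
= 485.69 kN

485.69 kN


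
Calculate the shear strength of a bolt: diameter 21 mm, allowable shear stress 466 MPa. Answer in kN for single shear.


A = pi * d^2 / 4 = pi * 21^2 / 4 = 346.3606 mm^2
V = f_v * A / 1000 = 466 * 346.3606 / 1000
= 161.404 kN

161.404 kN


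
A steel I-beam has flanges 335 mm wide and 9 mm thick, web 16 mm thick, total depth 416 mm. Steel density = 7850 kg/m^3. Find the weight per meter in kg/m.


A_flanges = 2 * 335 * 9 = 6030 mm^2
A_web = (416 - 2 * 9) * 16 = 6368 mm^2
A_total = 6030 + 6368 = 12398 mm^2 = 0.012398 m^2
Weight = rho * A = 7850 * 0.012398 = 97.3243 kg/m

97.3243 kg/m


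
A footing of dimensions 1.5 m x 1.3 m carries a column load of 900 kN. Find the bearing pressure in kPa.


A = 1.5 * 1.3 = 1.95 m^2
q = P / A = 900 / 1.95
= 461.5385 kPa

461.5385 kPa


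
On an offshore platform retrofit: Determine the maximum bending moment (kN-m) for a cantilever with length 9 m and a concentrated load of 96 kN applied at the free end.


For a cantilever with a point load at the free end:
M_max = P * L = 96 * 9 = 864 kN-m

864 kN-m


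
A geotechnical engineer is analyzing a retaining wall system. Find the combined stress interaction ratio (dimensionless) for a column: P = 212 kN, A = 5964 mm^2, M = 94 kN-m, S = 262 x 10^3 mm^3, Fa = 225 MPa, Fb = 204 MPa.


f_a = P / A = 212000.0 / 5964 = 35.5466 MPa
f_b = M / S = 94000000.0 / 262000.0 = 358.7786 MPa
Ratio = f_a / Fa + f_b / Fb
= 35.5466 / 225 + 358.7786 / 204
= 1.9167 (dimensionless)

1.9167 (dimensionless)


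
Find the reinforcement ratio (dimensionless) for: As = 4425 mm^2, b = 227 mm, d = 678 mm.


rho = As / (b * d)
= 4425 / (227 * 678)
= 4425 / 153906
= 0.028751 (dimensionless)

0.028751 (dimensionless)


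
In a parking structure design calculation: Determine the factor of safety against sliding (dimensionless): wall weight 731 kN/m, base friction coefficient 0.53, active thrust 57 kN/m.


Resisting force = mu * W = 0.53 * 731 = 387.43 kN/m
FOS = Resisting / Driving = 387.43 / 57
= 6.797 (dimensionless)

6.797 (dimensionless)


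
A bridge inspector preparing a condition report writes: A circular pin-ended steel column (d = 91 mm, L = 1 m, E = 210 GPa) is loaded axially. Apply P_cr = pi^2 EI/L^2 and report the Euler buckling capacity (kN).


I = pi * d^4 / 64 = 3366165.53 mm^4
L = 1000.0 mm
P_cr = pi^2 * E * I / L^2
= 9.8696 * 210000.0 * 3366165.53 / 1000.0^2
= 6976771.64 N = 6976.7716 kN

6976.7716 kN


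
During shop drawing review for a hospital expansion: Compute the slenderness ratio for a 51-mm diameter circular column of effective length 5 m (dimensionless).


Radius of gyration r = d / 4 = 51 / 4 = 12.75 mm
L_eff = 5000.0 mm
Slenderness ratio = L / r = 5000.0 / 12.75 = 392.16 (dimensionless)

392.16 (dimensionless)


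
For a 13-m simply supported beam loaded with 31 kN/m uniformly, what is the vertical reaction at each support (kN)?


Total load = w * L = 31 * 13 = 403 kN
By symmetry, each reaction R = total / 2 = 403 / 2 = 201.5 kN

201.5 kN


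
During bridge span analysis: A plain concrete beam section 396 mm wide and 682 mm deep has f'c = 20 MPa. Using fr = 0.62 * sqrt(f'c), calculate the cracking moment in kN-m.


fr = 0.62 * sqrt(20) = 0.62 * 4.4721 = 2.7727 MPa
I = 396 * 682^3 / 12 = 10468080744.0 mm^4
y_t = 341.0 mm
M_cr = fr * I / y_t = 2.7727 * 10468080744.0 / 341.0 N-mm
= 85.1176 kN-m

85.1176 kN-m


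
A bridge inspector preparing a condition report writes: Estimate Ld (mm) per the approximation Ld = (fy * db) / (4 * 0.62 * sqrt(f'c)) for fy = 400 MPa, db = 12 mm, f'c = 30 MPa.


Ld = (fy * db) / (4 * 0.62 * sqrt(f'c))
= (400 * 12) / (4 * 0.62 * sqrt(30))
= 4800 / 13.5835
= 353.37 mm

353.37 mm


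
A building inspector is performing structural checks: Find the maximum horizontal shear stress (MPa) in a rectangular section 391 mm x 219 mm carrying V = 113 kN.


A = b * h = 391 * 219 = 85629 mm^2
V = 113 kN = 113000.0 N
tau_max = 1.5 * V / A = 1.5 * 113000.0 / 85629
= 1.9795 MPa

1.9795 MPa


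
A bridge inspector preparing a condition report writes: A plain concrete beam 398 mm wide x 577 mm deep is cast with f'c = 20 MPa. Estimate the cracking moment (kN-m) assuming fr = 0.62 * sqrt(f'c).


fr = 0.62 * sqrt(20) = 0.62 * 4.4721 = 2.7727 MPa
I = 398 * 577^3 / 12 = 6371317761.17 mm^4
y_t = 288.5 mm
M_cr = fr * I / y_t = 2.7727 * 6371317761.17 / 288.5 N-mm
= 61.2336 kN-m

61.2336 kN-m


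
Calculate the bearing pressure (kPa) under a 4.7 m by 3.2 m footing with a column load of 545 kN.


A = 4.7 * 3.2 = 15.04 m^2
q = P / A = 545 / 15.04
= 36.2367 kPa

36.2367 kPa


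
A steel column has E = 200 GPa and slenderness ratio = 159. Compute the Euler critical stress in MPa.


sigma_cr = pi^2 * E / lambda^2
= 9.8696 * 200000.0 / 159^2
= 9.8696 * 200000.0 / 25281
= 78.0792 MPa

78.0792 MPa


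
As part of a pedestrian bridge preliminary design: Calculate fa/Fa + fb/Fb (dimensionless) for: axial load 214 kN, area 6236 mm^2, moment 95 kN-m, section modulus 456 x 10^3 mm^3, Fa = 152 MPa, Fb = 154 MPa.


f_a = P / A = 214000.0 / 6236 = 34.3169 MPa
f_b = M / S = 95000000.0 / 456000.0 = 208.3333 MPa
Ratio = f_a / Fa + f_b / Fb
= 34.3169 / 152 + 208.3333 / 154
= 1.5786 (dimensionless)

1.5786 (dimensionless)


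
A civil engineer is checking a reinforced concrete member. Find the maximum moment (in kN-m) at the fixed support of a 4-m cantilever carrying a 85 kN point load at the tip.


For a cantilever with a point load at the free end:
M_max = P * L = 85 * 4 = 340 kN-m

340 kN-m


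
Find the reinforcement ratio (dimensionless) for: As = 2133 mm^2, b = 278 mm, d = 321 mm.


rho = As / (b * d)
= 2133 / (278 * 321)
= 2133 / 89238
= 0.023902 (dimensionless)

0.023902 (dimensionless)


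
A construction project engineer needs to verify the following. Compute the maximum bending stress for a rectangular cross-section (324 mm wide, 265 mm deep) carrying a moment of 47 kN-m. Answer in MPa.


I = b * h^3 / 12 = 324 * 265^3 / 12 = 502459875.0 mm^4
y = h / 2 = 265 / 2 = 132.5 mm
M = 47 kN-m = 47000000.0 N-mm
sigma = M * y / I = 47000000.0 * 132.5 / 502459875.0
= 12.39 MPa

12.39 MPa


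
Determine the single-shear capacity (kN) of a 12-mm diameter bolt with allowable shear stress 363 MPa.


A = pi * d^2 / 4 = pi * 12^2 / 4 = 113.0973 mm^2
V = f_v * A / 1000 = 363 * 113.0973 / 1000
= 41.0543 kN

41.0543 kN


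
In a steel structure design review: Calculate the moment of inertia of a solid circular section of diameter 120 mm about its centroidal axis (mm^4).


r = d / 2 = 120 / 2 = 60.0 mm
I = pi * r^4 / 4 = pi * 60.0^4 / 4
= 10178760.2 mm^4

10178760.2 mm^4


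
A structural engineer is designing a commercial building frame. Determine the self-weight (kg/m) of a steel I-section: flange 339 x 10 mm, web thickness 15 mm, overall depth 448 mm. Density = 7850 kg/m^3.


A_flanges = 2 * 339 * 10 = 6780 mm^2
A_web = (448 - 2 * 10) * 15 = 6420 mm^2
A_total = 6780 + 6420 = 13200 mm^2 = 0.013200 m^2
Weight = rho * A = 7850 * 0.013200 = 103.62 kg/m

103.62 kg/m


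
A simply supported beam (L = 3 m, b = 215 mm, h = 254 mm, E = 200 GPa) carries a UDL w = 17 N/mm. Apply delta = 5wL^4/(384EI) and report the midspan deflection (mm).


I = 215 * 254^3 / 12 = 293601563.33 mm^4
L = 3000.0 mm, w = 17 N/mm, E = 200000.0 MPa
delta = 5 * w * L^4 / (384 * E * I)
= 5 * 17 * 3000.0^4 / (384 * 200000.0 * 293601563.33)
= 0.3053 mm

0.3053 mm


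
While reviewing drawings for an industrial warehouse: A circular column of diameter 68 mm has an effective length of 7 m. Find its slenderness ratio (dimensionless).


Radius of gyration r = d / 4 = 68 / 4 = 17.0 mm
L_eff = 7000.0 mm
Slenderness ratio = L / r = 7000.0 / 17.0 = 411.76 (dimensionless)

411.76 (dimensionless)


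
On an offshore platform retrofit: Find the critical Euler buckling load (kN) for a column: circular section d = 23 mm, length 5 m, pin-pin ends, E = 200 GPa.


I = pi * d^4 / 64 = 13736.66 mm^4
L = 5000.0 mm
P_cr = pi^2 * E * I / L^2
= 9.8696 * 200000.0 * 13736.66 / 5000.0^2
= 1084.6 N = 1.0846 kN

1.0846 kN


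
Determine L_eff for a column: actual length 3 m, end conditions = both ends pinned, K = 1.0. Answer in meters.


L_eff = K * L
= 1.0 * 3
= 3.0 m

3.0 m


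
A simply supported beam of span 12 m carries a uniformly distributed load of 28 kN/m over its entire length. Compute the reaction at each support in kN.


Total load = w * L = 28 * 12 = 336 kN
By symmetry, each reaction R = total / 2 = 336 / 2 = 168.0 kN

168.0 kN


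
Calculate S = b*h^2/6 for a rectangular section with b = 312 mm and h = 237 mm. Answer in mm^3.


S = b * h^2 / 6
= 312 * 237^2 / 6
= 312 * 56169 / 6
= 2920788.0 mm^3

2920788.0 mm^3


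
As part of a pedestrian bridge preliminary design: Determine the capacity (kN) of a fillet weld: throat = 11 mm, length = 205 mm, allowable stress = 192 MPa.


Strength = throat * length * allowable stress
= 11 * 205 * 192 N
= 432960 N
= 432.96 kN

432.96 kN


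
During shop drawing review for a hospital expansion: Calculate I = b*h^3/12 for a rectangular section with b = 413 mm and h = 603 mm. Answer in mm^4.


I = b * h^3 / 12
= 413 * 603^3 / 12
= 413 * 219256227 / 12
= 7546068479.25 mm^4

7546068479.25 mm^4


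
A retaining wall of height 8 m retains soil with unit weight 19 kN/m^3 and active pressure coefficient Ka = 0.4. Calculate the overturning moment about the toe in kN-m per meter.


Pa = 0.5 * Ka * gamma * H^2
= 0.5 * 0.4 * 19 * 8^2
= 243.2 kN/m
Arm = H / 3 = 8 / 3 = 2.6667 m
Mo = Pa * arm = Pa * H / 3 = 243.2 * 8 / 3 = 648.5333 kN-m/m

648.5333 kN-m/m


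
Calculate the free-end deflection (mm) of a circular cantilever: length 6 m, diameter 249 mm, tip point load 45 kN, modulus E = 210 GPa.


I = pi * d^4 / 64 = pi * 249^4 / 64 = 188697995.64 mm^4
L = 6000.0 mm, P = 45000.0 N, E = 210000.0 MPa
delta = P * L^3 / (3 * E * I)
= 45000.0 * 6000.0^3 / (3 * 210000.0 * 188697995.64)
= 81.7633 mm

81.7633 mm


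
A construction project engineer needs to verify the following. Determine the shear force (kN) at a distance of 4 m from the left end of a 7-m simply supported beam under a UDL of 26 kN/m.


R_A = w * L / 2 = 26 * 7 / 2 = 91.0 kN
V(x) = R_A - w * x = 91.0 - 26 * 4
= -13.0 kN

-13.0 kN


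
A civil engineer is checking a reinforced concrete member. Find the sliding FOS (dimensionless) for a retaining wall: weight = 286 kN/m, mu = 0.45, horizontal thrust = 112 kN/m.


Resisting force = mu * W = 0.45 * 286 = 128.7 kN/m
FOS = Resisting / Driving = 128.7 / 112
= 1.1491 (dimensionless)

1.1491 (dimensionless)


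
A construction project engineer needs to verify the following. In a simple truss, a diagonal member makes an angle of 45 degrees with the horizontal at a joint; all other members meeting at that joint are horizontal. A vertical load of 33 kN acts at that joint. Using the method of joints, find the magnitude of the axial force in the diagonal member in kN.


At the joint, only the diagonal has a vertical component, so vertical equilibrium gives:
F * sin(45) = 33
F = 33 / sin(45)
= 33 / 0.707107
= 46.67 kN

46.67 kN


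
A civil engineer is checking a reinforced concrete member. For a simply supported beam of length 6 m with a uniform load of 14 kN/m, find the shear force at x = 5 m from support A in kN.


R_A = w * L / 2 = 14 * 6 / 2 = 42.0 kN
V(x) = R_A - w * x = 42.0 - 14 * 5
= -28.0 kN

-28.0 kN


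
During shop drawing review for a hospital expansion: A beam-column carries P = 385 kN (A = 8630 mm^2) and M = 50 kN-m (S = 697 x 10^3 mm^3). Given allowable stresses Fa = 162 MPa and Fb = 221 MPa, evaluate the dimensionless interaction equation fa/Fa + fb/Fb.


f_a = P / A = 385000.0 / 8630 = 44.6118 MPa
f_b = M / S = 50000000.0 / 697000.0 = 71.736 MPa
Ratio = f_a / Fa + f_b / Fb
= 44.6118 / 162 + 71.736 / 221
= 0.6 (dimensionless)

0.6 (dimensionless)


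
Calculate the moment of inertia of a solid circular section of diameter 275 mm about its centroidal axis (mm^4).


r = d / 2 = 275 / 2 = 137.5 mm
I = pi * r^4 / 4 = pi * 137.5^4 / 4
= 280737658.94 mm^4

280737658.94 mm^4


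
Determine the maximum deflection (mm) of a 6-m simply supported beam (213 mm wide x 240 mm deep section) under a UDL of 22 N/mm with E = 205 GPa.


I = 213 * 240^3 / 12 = 245376000.0 mm^4
L = 6000.0 mm, w = 22 N/mm, E = 205000.0 MPa
delta = 5 * w * L^4 / (384 * E * I)
= 5 * 22 * 6000.0^4 / (384 * 205000.0 * 245376000.0)
= 7.3804 mm

7.3804 mm


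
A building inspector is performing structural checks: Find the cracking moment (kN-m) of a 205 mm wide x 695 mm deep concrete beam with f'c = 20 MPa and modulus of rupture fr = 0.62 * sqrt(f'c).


fr = 0.62 * sqrt(20) = 0.62 * 4.4721 = 2.7727 MPa
I = 205 * 695^3 / 12 = 5734915572.92 mm^4
y_t = 347.5 mm
M_cr = fr * I / y_t = 2.7727 * 5734915572.92 / 347.5 N-mm
= 45.7593 kN-m

45.7593 kN-m


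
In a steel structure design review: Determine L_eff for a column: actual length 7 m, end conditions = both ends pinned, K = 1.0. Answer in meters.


L_eff = K * L
= 1.0 * 7
= 7.0 m

7.0 m


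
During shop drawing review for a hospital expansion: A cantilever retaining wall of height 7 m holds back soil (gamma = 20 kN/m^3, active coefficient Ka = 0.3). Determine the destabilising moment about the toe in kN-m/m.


Pa = 0.5 * Ka * gamma * H^2
= 0.5 * 0.3 * 20 * 7^2
= 147.0 kN/m
Arm = H / 3 = 7 / 3 = 2.3333 m
Mo = Pa * arm = Pa * H / 3 = 147.0 * 7 / 3 = 343.0 kN-m/m

343.0 kN-m/m


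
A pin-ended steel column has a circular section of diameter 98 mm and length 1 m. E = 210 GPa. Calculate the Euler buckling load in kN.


I = pi * d^4 / 64 = 4527664.12 mm^4
L = 1000.0 mm
P_cr = pi^2 * E * I / L^2
= 9.8696 * 210000.0 * 4527664.12 / 1000.0^2
= 9384113.28 N = 9384.1133 kN

9384.1133 kN


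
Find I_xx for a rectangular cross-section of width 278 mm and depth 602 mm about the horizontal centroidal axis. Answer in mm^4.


I = b * h^3 / 12
= 278 * 602^3 / 12
= 278 * 218167208 / 12
= 5054206985.33 mm^4

5054206985.33 mm^4


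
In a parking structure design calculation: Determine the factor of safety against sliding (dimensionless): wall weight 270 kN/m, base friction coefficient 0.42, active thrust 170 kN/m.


Resisting force = mu * W = 0.42 * 270 = 113.4 kN/m
FOS = Resisting / Driving = 113.4 / 170
= 0.6671 (dimensionless)

0.6671 (dimensionless)


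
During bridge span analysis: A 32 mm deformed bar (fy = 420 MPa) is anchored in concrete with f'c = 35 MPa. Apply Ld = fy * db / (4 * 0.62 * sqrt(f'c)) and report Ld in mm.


Ld = (fy * db) / (4 * 0.62 * sqrt(f'c))
= (420 * 32) / (4 * 0.62 * sqrt(35))
= 13440 / 14.6719
= 916.04 mm

916.04 mm


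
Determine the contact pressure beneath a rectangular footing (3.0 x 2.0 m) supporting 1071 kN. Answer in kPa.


A = 3.0 * 2.0 = 6.0 m^2
q = P / A = 1071 / 6.0
= 178.5 kPa

178.5 kPa


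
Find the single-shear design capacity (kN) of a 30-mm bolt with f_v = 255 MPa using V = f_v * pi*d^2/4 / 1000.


A = pi * d^2 / 4 = pi * 30^2 / 4 = 706.8583 mm^2
V = f_v * A / 1000 = 255 * 706.8583 / 1000
= 180.2489 kN

180.2489 kN


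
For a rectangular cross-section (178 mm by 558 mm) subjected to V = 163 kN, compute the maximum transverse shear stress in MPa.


A = b * h = 178 * 558 = 99324 mm^2
V = 163 kN = 163000.0 N
tau_max = 1.5 * V / A = 1.5 * 163000.0 / 99324
= 2.4616 MPa

2.4616 MPa


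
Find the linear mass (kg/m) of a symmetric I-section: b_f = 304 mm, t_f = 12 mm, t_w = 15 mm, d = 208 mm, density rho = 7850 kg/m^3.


A_flanges = 2 * 304 * 12 = 7296 mm^2
A_web = (208 - 2 * 12) * 15 = 2760 mm^2
A_total = 7296 + 2760 = 10056 mm^2 = 0.010056 m^2
Weight = rho * A = 7850 * 0.010056 = 78.9396 kg/m

78.9396 kg/m


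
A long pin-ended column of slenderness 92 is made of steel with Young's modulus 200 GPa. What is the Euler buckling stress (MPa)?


sigma_cr = pi^2 * E / lambda^2
= 9.8696 * 200000.0 / 92^2
= 9.8696 * 200000.0 / 8464
= 233.2137 MPa

233.2137 MPa


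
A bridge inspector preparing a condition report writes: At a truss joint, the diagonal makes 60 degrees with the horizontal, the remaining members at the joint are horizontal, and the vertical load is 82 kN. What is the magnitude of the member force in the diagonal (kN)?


At the joint, only the diagonal has a vertical component, so vertical equilibrium gives:
F * sin(60) = 82
F = 82 / sin(60)
= 82 / 0.866025
= 94.69 kN

94.69 kN


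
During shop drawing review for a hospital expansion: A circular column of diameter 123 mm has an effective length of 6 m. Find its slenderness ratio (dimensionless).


Radius of gyration r = d / 4 = 123 / 4 = 30.75 mm
L_eff = 6000.0 mm
Slenderness ratio = L / r = 6000.0 / 30.75 = 195.12 (dimensionless)

195.12 (dimensionless)


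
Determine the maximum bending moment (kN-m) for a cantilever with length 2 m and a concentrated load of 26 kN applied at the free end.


For a cantilever with a point load at the free end:
M_max = P * L = 26 * 2 = 52 kN-m

52 kN-m


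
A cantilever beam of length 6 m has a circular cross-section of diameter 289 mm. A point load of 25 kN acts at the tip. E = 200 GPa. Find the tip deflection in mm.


I = pi * d^4 / 64 = pi * 289^4 / 64 = 342421692.65 mm^4
L = 6000.0 mm, P = 25000.0 N, E = 200000.0 MPa
delta = P * L^3 / (3 * E * I)
= 25000.0 * 6000.0^3 / (3 * 200000.0 * 342421692.65)
= 26.2834 mm

26.2834 mm


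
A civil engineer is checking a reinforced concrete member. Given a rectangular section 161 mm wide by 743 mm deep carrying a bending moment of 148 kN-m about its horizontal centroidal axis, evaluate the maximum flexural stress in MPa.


I = b * h^3 / 12 = 161 * 743^3 / 12 = 5503146460.58 mm^4
y = h / 2 = 743 / 2 = 371.5 mm
M = 148 kN-m = 148000000.0 N-mm
sigma = M * y / I = 148000000.0 * 371.5 / 5503146460.58
= 9.99 MPa

9.99 MPa


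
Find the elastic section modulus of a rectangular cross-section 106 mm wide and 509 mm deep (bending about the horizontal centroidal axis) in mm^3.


S = b * h^2 / 6
= 106 * 509^2 / 6
= 106 * 259081 / 6
= 4577097.67 mm^3

4577097.67 mm^3


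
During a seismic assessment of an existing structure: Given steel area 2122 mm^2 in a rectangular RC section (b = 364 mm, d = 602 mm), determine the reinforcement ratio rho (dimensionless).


rho = As / (b * d)
= 2122 / (364 * 602)
= 2122 / 219128
= 0.009684 (dimensionless)

0.009684 (dimensionless)


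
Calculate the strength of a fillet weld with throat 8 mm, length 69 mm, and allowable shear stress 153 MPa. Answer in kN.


Strength = throat * length * allowable stress
= 8 * 69 * 153 N
= 84456 N
= 84.46 kN

84.46 kN


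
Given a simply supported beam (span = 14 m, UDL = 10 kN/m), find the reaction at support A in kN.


Total load = w * L = 10 * 14 = 140 kN
By symmetry, each reaction R = total / 2 = 140 / 2 = 70.0 kN

70.0 kN


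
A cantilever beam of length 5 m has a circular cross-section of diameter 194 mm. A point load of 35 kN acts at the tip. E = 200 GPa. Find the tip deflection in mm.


I = pi * d^4 / 64 = pi * 194^4 / 64 = 69530734.7 mm^4
L = 5000.0 mm, P = 35000.0 N, E = 200000.0 MPa
delta = P * L^3 / (3 * E * I)
= 35000.0 * 5000.0^3 / (3 * 200000.0 * 69530734.7)
= 104.8697 mm

104.8697 mm


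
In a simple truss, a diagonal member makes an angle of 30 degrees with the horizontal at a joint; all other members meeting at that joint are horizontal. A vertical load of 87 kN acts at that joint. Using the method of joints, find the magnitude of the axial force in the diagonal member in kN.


At the joint, only the diagonal has a vertical component, so vertical equilibrium gives:
F * sin(30) = 87
F = 87 / sin(30)
= 87 / 0.5
= 174.0 kN

174.0 kN


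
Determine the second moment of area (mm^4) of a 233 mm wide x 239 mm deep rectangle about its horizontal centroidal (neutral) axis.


I = b * h^3 / 12
= 233 * 239^3 / 12
= 233 * 13651919 / 12
= 265074760.58 mm^4

265074760.58 mm^4


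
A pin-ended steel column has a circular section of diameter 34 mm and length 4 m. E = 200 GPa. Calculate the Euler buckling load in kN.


I = pi * d^4 / 64 = 65597.24 mm^4
L = 4000.0 mm
P_cr = pi^2 * E * I / L^2
= 9.8696 * 200000.0 * 65597.24 / 4000.0^2
= 8092.74 N = 8.0927 kN

8.0927 kN


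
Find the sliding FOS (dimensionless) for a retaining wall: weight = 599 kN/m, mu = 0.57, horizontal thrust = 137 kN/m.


Resisting force = mu * W = 0.57 * 599 = 341.43 kN/m
FOS = Resisting / Driving = 341.43 / 137
= 2.4922 (dimensionless)

2.4922 (dimensionless)


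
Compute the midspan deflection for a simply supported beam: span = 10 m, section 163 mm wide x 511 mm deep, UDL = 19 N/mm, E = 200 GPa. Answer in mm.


I = 163 * 511^3 / 12 = 1812462621.08 mm^4
L = 10000.0 mm, w = 19 N/mm, E = 200000.0 MPa
delta = 5 * w * L^4 / (384 * E * I)
= 5 * 19 * 10000.0^4 / (384 * 200000.0 * 1812462621.08)
= 6.8249 mm

6.8249 mm


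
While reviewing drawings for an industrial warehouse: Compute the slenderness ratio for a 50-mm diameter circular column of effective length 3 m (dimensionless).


Radius of gyration r = d / 4 = 50 / 4 = 12.5 mm
L_eff = 3000.0 mm
Slenderness ratio = L / r = 3000.0 / 12.5 = 240.0 (dimensionless)

240.0 (dimensionless)


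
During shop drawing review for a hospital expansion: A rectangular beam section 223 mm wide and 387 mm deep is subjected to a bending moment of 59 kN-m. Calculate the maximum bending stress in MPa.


I = b * h^3 / 12 = 223 * 387^3 / 12 = 1077101205.75 mm^4
y = h / 2 = 387 / 2 = 193.5 mm
M = 59 kN-m = 59000000.0 N-mm
sigma = M * y / I = 59000000.0 * 193.5 / 1077101205.75
= 10.6 MPa

10.6 MPa


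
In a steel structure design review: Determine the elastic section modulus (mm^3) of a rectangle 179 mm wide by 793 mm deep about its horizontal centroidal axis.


S = b * h^2 / 6
= 179 * 793^2 / 6
= 179 * 628849 / 6
= 18760661.83 mm^3

18760661.83 mm^3


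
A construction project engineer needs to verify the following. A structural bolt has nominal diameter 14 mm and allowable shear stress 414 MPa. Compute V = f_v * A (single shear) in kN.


A = pi * d^2 / 4 = pi * 14^2 / 4 = 153.938 mm^2
V = f_v * A / 1000 = 414 * 153.938 / 1000
= 63.7303 kN

63.7303 kN


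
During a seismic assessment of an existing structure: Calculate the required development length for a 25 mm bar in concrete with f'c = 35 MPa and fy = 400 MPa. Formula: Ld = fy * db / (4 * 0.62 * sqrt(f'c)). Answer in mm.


Ld = (fy * db) / (4 * 0.62 * sqrt(f'c))
= (400 * 25) / (4 * 0.62 * sqrt(35))
= 10000 / 14.6719
= 681.58 mm

681.58 mm


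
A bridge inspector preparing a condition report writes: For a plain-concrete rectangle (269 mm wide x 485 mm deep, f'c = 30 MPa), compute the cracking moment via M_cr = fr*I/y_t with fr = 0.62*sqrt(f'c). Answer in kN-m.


fr = 0.62 * sqrt(30) = 0.62 * 5.4772 = 3.3959 MPa
I = 269 * 485^3 / 12 = 2557385802.08 mm^4
y_t = 242.5 mm
M_cr = fr * I / y_t = 3.3959 * 2557385802.08 / 242.5 N-mm
= 35.8127 kN-m

35.8127 kN-m


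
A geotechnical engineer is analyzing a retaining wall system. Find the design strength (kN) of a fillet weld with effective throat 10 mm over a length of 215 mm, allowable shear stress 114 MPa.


Strength = throat * length * allowable stress
= 10 * 215 * 114 N
= 245100 N
= 245.1 kN

245.1 kN


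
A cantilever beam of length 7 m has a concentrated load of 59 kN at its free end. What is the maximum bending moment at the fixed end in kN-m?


For a cantilever with a point load at the free end:
M_max = P * L = 59 * 7 = 413 kN-m

413 kN-m


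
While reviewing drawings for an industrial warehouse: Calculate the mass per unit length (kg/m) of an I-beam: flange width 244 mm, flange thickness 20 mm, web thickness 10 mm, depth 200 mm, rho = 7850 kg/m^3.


A_flanges = 2 * 244 * 20 = 9760 mm^2
A_web = (200 - 2 * 20) * 10 = 1600 mm^2
A_total = 9760 + 1600 = 11360 mm^2 = 0.011360 m^2
Weight = rho * A = 7850 * 0.011360 = 89.176 kg/m

89.176 kg/m


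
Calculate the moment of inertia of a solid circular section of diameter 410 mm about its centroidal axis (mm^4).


r = d / 2 = 410 / 2 = 205.0 mm
I = pi * r^4 / 4 = pi * 205.0^4 / 4
= 1387092187.25 mm^4

1387092187.25 mm^4


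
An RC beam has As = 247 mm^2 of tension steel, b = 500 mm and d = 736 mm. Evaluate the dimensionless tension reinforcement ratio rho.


rho = As / (b * d)
= 247 / (500 * 736)
= 247 / 368000
= 0.000671 (dimensionless)

0.000671 (dimensionless)


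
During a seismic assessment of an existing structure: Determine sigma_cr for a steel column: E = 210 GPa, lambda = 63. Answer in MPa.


sigma_cr = pi^2 * E / lambda^2
= 9.8696 * 210000.0 / 63^2
= 9.8696 * 210000.0 / 3969
= 522.2013 MPa

522.2013 MPa


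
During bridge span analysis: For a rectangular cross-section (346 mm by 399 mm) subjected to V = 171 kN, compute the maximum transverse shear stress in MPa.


A = b * h = 346 * 399 = 138054 mm^2
V = 171 kN = 171000.0 N
tau_max = 1.5 * V / A = 1.5 * 171000.0 / 138054
= 1.858 MPa

1.858 MPa


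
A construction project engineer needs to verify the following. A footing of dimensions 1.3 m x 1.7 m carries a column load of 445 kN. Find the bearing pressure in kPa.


A = 1.3 * 1.7 = 2.21 m^2
q = P / A = 445 / 2.21
= 201.3575 kPa

201.3575 kPa


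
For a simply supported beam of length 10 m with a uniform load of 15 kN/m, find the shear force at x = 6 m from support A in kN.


R_A = w * L / 2 = 15 * 10 / 2 = 75.0 kN
V(x) = R_A - w * x = 75.0 - 15 * 6
= -15.0 kN

-15.0 kN


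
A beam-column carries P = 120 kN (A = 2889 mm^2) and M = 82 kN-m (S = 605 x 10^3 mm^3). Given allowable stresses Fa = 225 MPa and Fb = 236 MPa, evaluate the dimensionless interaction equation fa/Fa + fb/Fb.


f_a = P / A = 120000.0 / 2889 = 41.5369 MPa
f_b = M / S = 82000000.0 / 605000.0 = 135.5372 MPa
Ratio = f_a / Fa + f_b / Fb
= 41.5369 / 225 + 135.5372 / 236
= 0.7589 (dimensionless)

0.7589 (dimensionless)


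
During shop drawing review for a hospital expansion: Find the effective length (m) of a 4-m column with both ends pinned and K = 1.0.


L_eff = K * L
= 1.0 * 4
= 4.0 m

4.0 m


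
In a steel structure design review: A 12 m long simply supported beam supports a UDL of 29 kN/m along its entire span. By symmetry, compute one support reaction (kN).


Total load = w * L = 29 * 12 = 348 kN
By symmetry, each reaction R = total / 2 = 348 / 2 = 174.0 kN

174.0 kN


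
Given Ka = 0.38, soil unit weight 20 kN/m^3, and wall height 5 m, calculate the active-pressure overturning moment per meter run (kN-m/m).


Pa = 0.5 * Ka * gamma * H^2
= 0.5 * 0.38 * 20 * 5^2
= 95.0 kN/m
Arm = H / 3 = 5 / 3 = 1.6667 m
Mo = Pa * arm = Pa * H / 3 = 95.0 * 5 / 3 = 158.3333 kN-m/m

158.3333 kN-m/m


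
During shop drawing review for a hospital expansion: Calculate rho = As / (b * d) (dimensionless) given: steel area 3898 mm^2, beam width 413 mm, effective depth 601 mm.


rho = As / (b * d)
= 3898 / (413 * 601)
= 3898 / 248213
= 0.015704 (dimensionless)

0.015704 (dimensionless)


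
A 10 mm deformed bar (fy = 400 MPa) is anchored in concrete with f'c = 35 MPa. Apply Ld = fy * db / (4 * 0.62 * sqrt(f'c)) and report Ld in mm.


Ld = (fy * db) / (4 * 0.62 * sqrt(f'c))
= (400 * 10) / (4 * 0.62 * sqrt(35))
= 4000 / 14.6719
= 272.63 mm

272.63 mm


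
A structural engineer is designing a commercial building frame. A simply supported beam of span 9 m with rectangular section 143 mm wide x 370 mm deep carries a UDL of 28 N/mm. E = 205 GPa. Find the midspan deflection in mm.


I = 143 * 370^3 / 12 = 603614916.67 mm^4
L = 9000.0 mm, w = 28 N/mm, E = 205000.0 MPa
delta = 5 * w * L^4 / (384 * E * I)
= 5 * 28 * 9000.0^4 / (384 * 205000.0 * 603614916.67)
= 19.3309 mm

19.3309 mm


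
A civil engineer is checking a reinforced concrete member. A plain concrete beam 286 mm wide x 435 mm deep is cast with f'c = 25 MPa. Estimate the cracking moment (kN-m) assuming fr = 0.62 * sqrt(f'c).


fr = 0.62 * sqrt(25) = 0.62 * 5.0 = 3.1 MPa
I = 286 * 435^3 / 12 = 1961790187.5 mm^4
y_t = 217.5 mm
M_cr = fr * I / y_t = 3.1 * 1961790187.5 / 217.5 N-mm
= 27.9611 kN-m

27.9611 kN-m


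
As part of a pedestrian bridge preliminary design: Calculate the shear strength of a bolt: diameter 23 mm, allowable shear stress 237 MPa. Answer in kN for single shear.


A = pi * d^2 / 4 = pi * 23^2 / 4 = 415.4756 mm^2
V = f_v * A / 1000 = 237 * 415.4756 / 1000
= 98.4677 kN

98.4677 kN
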